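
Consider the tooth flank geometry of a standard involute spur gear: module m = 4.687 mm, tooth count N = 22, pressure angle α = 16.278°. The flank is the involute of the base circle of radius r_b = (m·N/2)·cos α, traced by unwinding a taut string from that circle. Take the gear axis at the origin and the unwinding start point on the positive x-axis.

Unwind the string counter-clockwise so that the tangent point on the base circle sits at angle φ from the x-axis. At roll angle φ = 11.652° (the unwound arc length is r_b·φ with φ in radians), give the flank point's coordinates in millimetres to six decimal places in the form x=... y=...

pitch radius r_p = m·N/2 = 4.687·22/2 = 51.557000
base radius r_b = r_p·cos α = 51.557000·cos 16.278° = 49.490234
roll angle φ = 11.652° = 0.20336576 rad
x = r_b·(cos φ + φ·sin φ) = 49.490234·(0.97939235 + 0.20336576·0.20196687) = 50.503076
y = r_b·(sin φ − φ·cos φ) = 49.490234·(0.20196687 − 0.20336576·0.97939235) = 0.138177

x=50.503076 y=0.138177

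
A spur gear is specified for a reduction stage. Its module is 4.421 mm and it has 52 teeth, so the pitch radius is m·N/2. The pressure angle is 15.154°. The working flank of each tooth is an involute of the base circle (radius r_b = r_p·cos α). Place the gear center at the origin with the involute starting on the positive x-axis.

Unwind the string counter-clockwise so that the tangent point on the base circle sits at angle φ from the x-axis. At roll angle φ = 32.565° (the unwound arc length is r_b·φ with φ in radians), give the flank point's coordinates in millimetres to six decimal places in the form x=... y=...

pitch radius r_p = m·N/2 = 4.421·52/2 = 114.946000
base radius r_b = r_p·cos α = 114.946000·cos 15.154° = 110.948946
roll angle φ = 32.565° = 0.56836647 rad
x = r_b·(cos φ + φ·sin φ) = 110.948946·(0.84278136 + 0.56836647·0.53825606) = 127.447948
y = r_b·(sin φ − φ·cos φ) = 110.948946·(0.53825606 − 0.56836647·0.84278136) = 6.573436

x=127.447948 y=6.573436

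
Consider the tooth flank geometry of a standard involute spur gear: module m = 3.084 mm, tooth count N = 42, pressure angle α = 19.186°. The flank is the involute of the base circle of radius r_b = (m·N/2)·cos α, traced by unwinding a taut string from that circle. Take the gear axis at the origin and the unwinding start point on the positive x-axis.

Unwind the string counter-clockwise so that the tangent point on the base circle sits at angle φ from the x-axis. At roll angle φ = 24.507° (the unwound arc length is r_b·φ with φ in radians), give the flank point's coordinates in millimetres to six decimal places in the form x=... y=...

x=66.508734 y=1.566501

pitch radius r_p = m·N/2 = 3.084·42/2 = 64.764000
base radius r_b = r_p·cos α = 64.764000·cos 19.186° = 61.166794
roll angle φ = 24.507° = 0.42772784 rad
x = r_b·(cos φ + φ·sin φ) = 61.166794·(0.90991060 + 0.42772784·0.41480441) = 66.508734
y = r_b·(sin φ − φ·cos φ) = 61.166794·(0.41480441 − 0.42772784·0.90991060) = 1.566501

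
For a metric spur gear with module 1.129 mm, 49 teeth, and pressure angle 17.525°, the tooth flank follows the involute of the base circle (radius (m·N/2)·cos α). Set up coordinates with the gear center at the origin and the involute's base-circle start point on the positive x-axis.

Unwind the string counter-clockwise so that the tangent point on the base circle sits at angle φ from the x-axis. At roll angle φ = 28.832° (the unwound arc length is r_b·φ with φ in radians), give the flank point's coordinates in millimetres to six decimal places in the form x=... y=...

pitch radius r_p = m·N/2 = 1.129·49/2 = 27.660500
base radius r_b = r_p·cos α = 27.660500·cos 17.525° = 26.376656
roll angle φ = 28.832° = 0.50321333 rad
x = r_b·(cos φ + φ·sin φ) = 26.376656·(0.87603748 + 0.50321333·0.48224302) = 29.507792
y = r_b·(sin φ − φ·cos φ) = 26.376656·(0.48224302 − 0.50321333·0.87603748) = 1.092238

x=29.507792 y=1.092238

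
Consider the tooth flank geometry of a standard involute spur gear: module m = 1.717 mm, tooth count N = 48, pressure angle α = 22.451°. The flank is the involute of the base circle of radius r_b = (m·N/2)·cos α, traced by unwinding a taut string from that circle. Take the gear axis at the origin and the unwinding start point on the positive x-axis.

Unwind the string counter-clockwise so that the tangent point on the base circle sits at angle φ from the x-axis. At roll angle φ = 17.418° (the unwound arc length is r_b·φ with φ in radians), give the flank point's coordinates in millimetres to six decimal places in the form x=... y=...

pitch radius r_p = m·N/2 = 1.717·48/2 = 41.208000
base radius r_b = r_p·cos α = 41.208000·cos 22.451° = 38.084700
roll angle φ = 17.418° = 0.30400145 rad
x = r_b·(cos φ + φ·sin φ) = 38.084700·(0.95414633 + 0.30400145·0.29934056) = 39.804083
y = r_b·(sin φ − φ·cos φ) = 38.084700·(0.29934056 − 0.30400145·0.95414633) = 0.353376

x=39.804083 y=0.353376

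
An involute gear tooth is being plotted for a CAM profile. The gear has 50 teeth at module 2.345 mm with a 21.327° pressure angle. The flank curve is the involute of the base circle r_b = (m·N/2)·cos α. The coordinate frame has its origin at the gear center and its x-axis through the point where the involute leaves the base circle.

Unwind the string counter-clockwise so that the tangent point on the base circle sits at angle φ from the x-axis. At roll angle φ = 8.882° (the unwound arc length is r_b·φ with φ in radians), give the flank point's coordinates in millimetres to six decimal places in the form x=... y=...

pitch radius r_p = m·N/2 = 2.345·50/2 = 58.625000
base radius r_b = r_p·cos α = 58.625000·cos 21.327° = 54.610357
roll angle φ = 8.882° = 0.15502014 rad
x = r_b·(cos φ + φ·sin φ) = 54.610357·(0.98800842 + 0.15502014·0.15440000) = 55.262597
y = r_b·(sin φ − φ·cos φ) = 54.610357·(0.15440000 − 0.15502014·0.98800842) = 0.067651

x=55.262597 y=0.067651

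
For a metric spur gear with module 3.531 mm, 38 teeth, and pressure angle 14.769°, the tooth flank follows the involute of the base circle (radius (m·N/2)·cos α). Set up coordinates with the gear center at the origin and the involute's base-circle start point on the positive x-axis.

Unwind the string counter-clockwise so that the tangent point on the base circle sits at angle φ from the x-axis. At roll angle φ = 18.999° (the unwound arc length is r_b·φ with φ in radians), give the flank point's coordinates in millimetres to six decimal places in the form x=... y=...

pitch radius r_p = m·N/2 = 3.531·38/2 = 67.089000
base radius r_b = r_p·cos α = 67.089000·cos 14.769° = 64.872477
roll angle φ = 18.999° = 0.33159510 rad
x = r_b·(cos φ + φ·sin φ) = 64.872477·(0.94552426 + 0.33159510·0.32555165) = 68.341571
y = r_b·(sin φ − φ·cos φ) = 64.872477·(0.32555165 − 0.33159510·0.94552426) = 0.779796

x=68.341571 y=0.779796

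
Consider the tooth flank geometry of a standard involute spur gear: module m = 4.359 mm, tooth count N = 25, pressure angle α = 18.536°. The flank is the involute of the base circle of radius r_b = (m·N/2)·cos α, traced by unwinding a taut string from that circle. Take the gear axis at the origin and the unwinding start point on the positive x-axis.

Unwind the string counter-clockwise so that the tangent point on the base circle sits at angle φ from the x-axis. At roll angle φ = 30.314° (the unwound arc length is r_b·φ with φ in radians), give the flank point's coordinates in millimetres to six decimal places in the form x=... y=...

x=58.393304 y=2.479686

pitch radius r_p = m·N/2 = 4.359·25/2 = 54.487500
base radius r_b = r_p·cos α = 54.487500·cos 18.536° = 51.660912
roll angle φ = 30.314° = 0.52907911 rad
x = r_b·(cos φ + φ·sin φ) = 51.660912·(0.86327225 + 0.52907911·0.50473858) = 58.393304
y = r_b·(sin φ − φ·cos φ) = 51.660912·(0.50473858 − 0.52907911·0.86327225) = 2.479686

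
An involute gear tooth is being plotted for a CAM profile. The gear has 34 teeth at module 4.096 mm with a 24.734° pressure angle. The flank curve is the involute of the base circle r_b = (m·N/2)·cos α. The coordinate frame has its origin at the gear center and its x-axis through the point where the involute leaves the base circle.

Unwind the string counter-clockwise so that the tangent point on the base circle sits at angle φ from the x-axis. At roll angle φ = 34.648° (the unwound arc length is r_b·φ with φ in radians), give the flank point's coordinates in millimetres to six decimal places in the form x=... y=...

pitch radius r_p = m·N/2 = 4.096·34/2 = 69.632000
base radius r_b = r_p·cos α = 69.632000·cos 24.734° = 63.243964
roll angle φ = 34.648° = 0.60472168 rad
x = r_b·(cos φ + φ·sin φ) = 63.243964·(0.82266036 + 0.60472168·0.56853313) = 73.771850
y = r_b·(sin φ − φ·cos φ) = 63.243964·(0.56853313 − 0.60472168·0.82266036) = 4.493647

x=73.771850 y=4.493647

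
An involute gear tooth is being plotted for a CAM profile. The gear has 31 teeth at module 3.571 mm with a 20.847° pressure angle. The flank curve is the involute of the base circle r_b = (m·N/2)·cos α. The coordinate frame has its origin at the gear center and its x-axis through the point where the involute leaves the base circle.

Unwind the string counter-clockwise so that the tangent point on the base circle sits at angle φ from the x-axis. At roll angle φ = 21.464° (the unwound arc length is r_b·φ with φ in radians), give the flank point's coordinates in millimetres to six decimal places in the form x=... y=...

pitch radius r_p = m·N/2 = 3.571·31/2 = 55.350500
base radius r_b = r_p·cos α = 55.350500·cos 20.847° = 51.726928
roll angle φ = 21.464° = 0.37461747 rad
x = r_b·(cos φ + φ·sin φ) = 51.726928·(0.93064766 + 0.37461747·0.36591656) = 55.230206
y = r_b·(sin φ − φ·cos φ) = 51.726928·(0.36591656 − 0.37461747·0.93064766) = 0.893825

x=55.230206 y=0.893825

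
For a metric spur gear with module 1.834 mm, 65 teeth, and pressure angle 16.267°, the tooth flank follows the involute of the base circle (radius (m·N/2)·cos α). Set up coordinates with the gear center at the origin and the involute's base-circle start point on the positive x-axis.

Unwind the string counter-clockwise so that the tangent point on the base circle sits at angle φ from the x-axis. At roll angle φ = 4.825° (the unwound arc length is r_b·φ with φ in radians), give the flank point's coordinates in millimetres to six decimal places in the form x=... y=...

pitch radius r_p = m·N/2 = 1.834·65/2 = 59.605000
base radius r_b = r_p·cos α = 59.605000·cos 16.267° = 57.218820
roll angle φ = 4.825° = 0.08421214 rad
x = r_b·(cos φ + φ·sin φ) = 57.218820·(0.99645625 + 0.08421214·0.08411264) = 57.421350
y = r_b·(sin φ − φ·cos φ) = 57.218820·(0.08411264 − 0.08421214·0.99645625) = 0.011382

x=57.421350 y=0.011382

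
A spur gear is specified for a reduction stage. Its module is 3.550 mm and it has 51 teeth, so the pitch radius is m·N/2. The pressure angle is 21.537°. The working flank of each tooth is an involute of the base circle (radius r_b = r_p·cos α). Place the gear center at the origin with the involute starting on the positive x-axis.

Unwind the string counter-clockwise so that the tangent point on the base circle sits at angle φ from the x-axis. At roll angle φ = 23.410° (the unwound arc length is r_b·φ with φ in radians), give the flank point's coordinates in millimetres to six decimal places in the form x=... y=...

x=90.942496 y=1.882710

pitch radius r_p = m·N/2 = 3.550·51/2 = 90.525000
base radius r_b = r_p·cos α = 90.525000·cos 21.537° = 84.204608
roll angle φ = 23.410° = 0.40858158 rad
x = r_b·(cos φ + φ·sin φ) = 84.204608·(0.91768530 + 0.40858158·0.39730806) = 90.942496
y = r_b·(sin φ − φ·cos φ) = 84.204608·(0.39730806 − 0.40858158·0.91768530) = 1.882710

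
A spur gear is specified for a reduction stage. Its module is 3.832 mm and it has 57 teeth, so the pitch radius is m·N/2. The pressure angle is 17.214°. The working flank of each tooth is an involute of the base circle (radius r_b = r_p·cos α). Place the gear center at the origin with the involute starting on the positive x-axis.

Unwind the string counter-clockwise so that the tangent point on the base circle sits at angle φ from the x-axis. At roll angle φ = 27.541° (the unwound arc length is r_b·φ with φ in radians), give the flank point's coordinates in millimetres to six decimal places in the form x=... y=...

pitch radius r_p = m·N/2 = 3.832·57/2 = 109.212000
base radius r_b = r_p·cos α = 109.212000·cos 17.214° = 104.319966
roll angle φ = 27.541° = 0.48068113 rad
x = r_b·(cos φ + φ·sin φ) = 104.319966·(0.88668019 + 0.48068113·0.46238323) = 115.684487
y = r_b·(sin φ − φ·cos φ) = 104.319966·(0.46238323 − 0.48068113·0.88668019) = 3.773545

x=115.684487 y=3.773545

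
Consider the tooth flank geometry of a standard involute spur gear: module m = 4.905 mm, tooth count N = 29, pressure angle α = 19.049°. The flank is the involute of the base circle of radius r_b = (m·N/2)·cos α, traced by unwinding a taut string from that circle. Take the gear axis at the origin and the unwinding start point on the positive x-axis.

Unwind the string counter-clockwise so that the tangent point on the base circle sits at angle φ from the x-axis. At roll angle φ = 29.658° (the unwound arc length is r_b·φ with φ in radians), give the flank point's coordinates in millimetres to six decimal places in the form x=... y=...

pitch radius r_p = m·N/2 = 4.905·29/2 = 71.122500
base radius r_b = r_p·cos α = 71.122500·cos 19.049° = 67.227818
roll angle φ = 29.658° = 0.51762975 rad
x = r_b·(cos φ + φ·sin φ) = 67.227818·(0.86899447 + 0.51762975·0.49482180) = 75.639964
y = r_b·(sin φ − φ·cos φ) = 67.227818·(0.49482180 − 0.51762975·0.86899447) = 3.025548

x=75.639964 y=3.025548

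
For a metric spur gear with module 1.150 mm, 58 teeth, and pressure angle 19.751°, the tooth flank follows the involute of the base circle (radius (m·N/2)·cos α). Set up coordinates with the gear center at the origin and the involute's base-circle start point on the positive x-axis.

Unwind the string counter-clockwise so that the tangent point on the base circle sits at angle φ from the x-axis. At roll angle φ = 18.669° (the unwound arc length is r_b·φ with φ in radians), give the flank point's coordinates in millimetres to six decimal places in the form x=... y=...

x=33.010273 y=0.358113

pitch radius r_p = m·N/2 = 1.150·58/2 = 33.350000
base radius r_b = r_p·cos α = 33.350000·cos 19.751° = 31.388023
roll angle φ = 18.669° = 0.32583552 rad
x = r_b·(cos φ + φ·sin φ) = 31.388023·(0.94738361 + 0.32583552·0.32010045) = 33.010273
y = r_b·(sin φ − φ·cos φ) = 31.388023·(0.32010045 − 0.32583552·0.94738361) = 0.358113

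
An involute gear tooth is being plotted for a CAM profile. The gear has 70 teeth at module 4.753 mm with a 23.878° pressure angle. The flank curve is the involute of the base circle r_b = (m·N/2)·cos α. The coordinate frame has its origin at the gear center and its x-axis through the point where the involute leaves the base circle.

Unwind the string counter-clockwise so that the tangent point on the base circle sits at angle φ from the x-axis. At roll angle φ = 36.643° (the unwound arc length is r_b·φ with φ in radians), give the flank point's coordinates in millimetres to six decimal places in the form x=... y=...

x=180.115963 y=12.728939

pitch radius r_p = m·N/2 = 4.753·70/2 = 166.355000
base radius r_b = r_p·cos α = 166.355000·cos 23.878° = 152.116584
roll angle φ = 36.643° = 0.63954100 rad
x = r_b·(cos φ + φ·sin φ) = 152.116584·(0.80236979 + 0.63954100·0.59682721) = 180.115963
y = r_b·(sin φ − φ·cos φ) = 152.116584·(0.59682721 − 0.63954100·0.80236979) = 12.728939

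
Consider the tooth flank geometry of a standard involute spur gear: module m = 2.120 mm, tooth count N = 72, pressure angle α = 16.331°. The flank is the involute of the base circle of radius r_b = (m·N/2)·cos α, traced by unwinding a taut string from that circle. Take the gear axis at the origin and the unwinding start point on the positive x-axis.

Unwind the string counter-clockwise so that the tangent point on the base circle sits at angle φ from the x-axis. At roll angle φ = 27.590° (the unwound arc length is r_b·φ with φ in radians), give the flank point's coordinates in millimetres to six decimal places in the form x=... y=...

pitch radius r_p = m·N/2 = 2.120·72/2 = 76.320000
base radius r_b = r_p·cos α = 76.320000·cos 16.331° = 73.240740
roll angle φ = 27.590° = 0.48153634 rad
x = r_b·(cos φ + φ·sin φ) = 73.240740·(0.88628443 + 0.48153634·0.46314136) = 81.246232
y = r_b·(sin φ − φ·cos φ) = 73.240740·(0.46314136 − 0.48153634·0.88628443) = 2.663267

x=81.246232 y=2.663267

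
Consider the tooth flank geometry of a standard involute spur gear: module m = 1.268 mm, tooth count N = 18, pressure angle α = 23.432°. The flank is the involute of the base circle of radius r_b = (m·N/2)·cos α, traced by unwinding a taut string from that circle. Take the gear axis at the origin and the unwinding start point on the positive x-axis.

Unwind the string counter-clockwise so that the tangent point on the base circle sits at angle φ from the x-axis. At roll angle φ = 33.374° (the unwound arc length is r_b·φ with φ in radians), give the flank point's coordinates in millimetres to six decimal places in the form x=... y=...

pitch radius r_p = m·N/2 = 1.268·18/2 = 11.412000
base radius r_b = r_p·cos α = 11.412000·cos 23.432° = 10.470883
roll angle φ = 33.374° = 0.58248618 rad
x = r_b·(cos φ + φ·sin φ) = 10.470883·(0.83509758 + 0.58248618·0.55010184) = 12.099360
y = r_b·(sin φ − φ·cos φ) = 10.470883·(0.55010184 − 0.58248618·0.83509758) = 0.666671

x=12.099360 y=0.666671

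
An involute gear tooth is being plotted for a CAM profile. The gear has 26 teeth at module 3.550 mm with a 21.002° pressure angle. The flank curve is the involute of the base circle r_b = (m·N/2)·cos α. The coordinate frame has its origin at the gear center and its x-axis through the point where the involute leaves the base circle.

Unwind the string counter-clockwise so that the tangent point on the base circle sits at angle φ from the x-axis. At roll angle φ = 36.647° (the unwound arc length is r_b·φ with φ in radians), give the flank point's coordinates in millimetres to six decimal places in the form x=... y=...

x=51.016000 y=3.606381

pitch radius r_p = m·N/2 = 3.550·26/2 = 46.150000
base radius r_b = r_p·cos α = 46.150000·cos 21.002° = 43.084159
roll angle φ = 36.647° = 0.63961081 rad
x = r_b·(cos φ + φ·sin φ) = 43.084159·(0.80232812 + 0.63961081·0.59688323) = 51.016000
y = r_b·(sin φ − φ·cos φ) = 43.084159·(0.59688323 − 0.63961081·0.80232812) = 3.606381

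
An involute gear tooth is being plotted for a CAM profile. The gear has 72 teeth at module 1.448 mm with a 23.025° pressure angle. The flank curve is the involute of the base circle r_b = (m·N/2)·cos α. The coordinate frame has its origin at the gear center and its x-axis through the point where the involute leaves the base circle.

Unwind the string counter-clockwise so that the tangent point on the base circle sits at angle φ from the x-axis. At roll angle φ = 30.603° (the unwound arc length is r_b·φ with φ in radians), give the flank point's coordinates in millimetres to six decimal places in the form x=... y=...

pitch radius r_p = m·N/2 = 1.448·72/2 = 52.128000
base radius r_b = r_p·cos α = 52.128000·cos 23.025° = 47.975185
roll angle φ = 30.603° = 0.53412311 rad
x = r_b·(cos φ + φ·sin φ) = 47.975185·(0.86071537 + 0.53412311·0.50908648) = 54.338145
y = r_b·(sin φ − φ·cos φ) = 47.975185·(0.50908648 − 0.53412311·0.86071537) = 2.367984

x=54.338145 y=2.367984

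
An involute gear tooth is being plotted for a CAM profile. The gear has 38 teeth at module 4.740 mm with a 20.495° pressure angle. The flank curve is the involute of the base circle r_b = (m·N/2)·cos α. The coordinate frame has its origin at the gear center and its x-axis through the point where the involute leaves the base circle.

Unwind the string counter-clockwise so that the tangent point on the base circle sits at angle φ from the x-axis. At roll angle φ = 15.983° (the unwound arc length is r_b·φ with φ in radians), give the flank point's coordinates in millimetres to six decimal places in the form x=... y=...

x=87.578147 y=0.605670

pitch radius r_p = m·N/2 = 4.740·38/2 = 90.060000
base radius r_b = r_p·cos α = 90.060000·cos 20.495° = 84.359449
roll angle φ = 15.983° = 0.27895597 rad
x = r_b·(cos φ + φ·sin φ) = 84.359449·(0.96134344 + 0.27895597·0.27535213) = 87.578147
y = r_b·(sin φ − φ·cos φ) = 84.359449·(0.27535213 − 0.27895597·0.96134344) = 0.605670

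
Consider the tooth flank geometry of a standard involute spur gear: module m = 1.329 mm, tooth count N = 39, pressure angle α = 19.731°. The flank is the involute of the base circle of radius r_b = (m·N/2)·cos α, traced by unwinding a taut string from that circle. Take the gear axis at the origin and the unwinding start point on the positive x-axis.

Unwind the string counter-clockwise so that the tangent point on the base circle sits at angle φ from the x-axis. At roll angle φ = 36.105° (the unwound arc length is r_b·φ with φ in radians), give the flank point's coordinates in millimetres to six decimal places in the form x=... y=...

pitch radius r_p = m·N/2 = 1.329·39/2 = 25.915500
base radius r_b = r_p·cos α = 25.915500·cos 19.731° = 24.393950
roll angle φ = 36.105° = 0.63015113 rad
x = r_b·(cos φ + φ·sin φ) = 24.393950·(0.80793846 + 0.63015113·0.58926687) = 28.766947
y = r_b·(sin φ − φ·cos φ) = 24.393950·(0.58926687 − 0.63015113·0.80793846) = 1.955017

x=28.766947 y=1.955017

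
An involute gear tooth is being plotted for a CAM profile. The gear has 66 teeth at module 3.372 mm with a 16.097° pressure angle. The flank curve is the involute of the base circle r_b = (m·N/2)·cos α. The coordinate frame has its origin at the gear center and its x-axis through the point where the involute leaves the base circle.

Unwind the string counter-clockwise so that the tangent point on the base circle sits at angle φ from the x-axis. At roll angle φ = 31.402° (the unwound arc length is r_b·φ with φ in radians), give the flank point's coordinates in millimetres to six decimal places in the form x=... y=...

pitch radius r_p = m·N/2 = 3.372·66/2 = 111.276000
base radius r_b = r_p·cos α = 111.276000·cos 16.097° = 106.913277
roll angle φ = 31.402° = 0.54806829 rad
x = r_b·(cos φ + φ·sin φ) = 106.913277·(0.85353261 + 0.54806829·0.52103943) = 121.784678
y = r_b·(sin φ − φ·cos φ) = 106.913277·(0.52103943 − 0.54806829·0.85353261) = 5.692626

x=121.784678 y=5.692626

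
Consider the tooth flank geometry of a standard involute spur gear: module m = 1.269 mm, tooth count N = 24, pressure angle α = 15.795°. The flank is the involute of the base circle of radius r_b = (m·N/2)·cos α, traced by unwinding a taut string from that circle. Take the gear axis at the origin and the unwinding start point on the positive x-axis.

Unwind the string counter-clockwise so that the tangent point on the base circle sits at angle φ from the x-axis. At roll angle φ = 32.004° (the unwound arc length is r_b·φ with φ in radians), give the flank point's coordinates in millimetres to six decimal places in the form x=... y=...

x=16.763695 y=0.824973

pitch radius r_p = m·N/2 = 1.269·24/2 = 15.228000
base radius r_b = r_p·cos α = 15.228000·cos 15.795° = 14.653017
roll angle φ = 32.004° = 0.55857517 rad
x = r_b·(cos φ + φ·sin φ) = 14.653017·(0.84801110 + 0.55857517·0.52997847) = 16.763695
y = r_b·(sin φ − φ·cos φ) = 14.653017·(0.52997847 − 0.55857517·0.84801110) = 0.824973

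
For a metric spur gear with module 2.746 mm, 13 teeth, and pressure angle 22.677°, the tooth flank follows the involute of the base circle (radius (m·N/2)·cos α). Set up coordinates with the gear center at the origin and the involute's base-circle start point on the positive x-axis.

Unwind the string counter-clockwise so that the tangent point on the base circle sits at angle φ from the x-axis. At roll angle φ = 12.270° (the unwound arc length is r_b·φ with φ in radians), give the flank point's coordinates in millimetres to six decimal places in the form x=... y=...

x=16.842473 y=0.053669

pitch radius r_p = m·N/2 = 2.746·13/2 = 17.849000
base radius r_b = r_p·cos α = 17.849000·cos 22.677° = 16.469146
roll angle φ = 12.270° = 0.21415190 rad
x = r_b·(cos φ + φ·sin φ) = 16.469146·(0.97715698 + 0.21415190·0.21251878) = 16.842473
y = r_b·(sin φ − φ·cos φ) = 16.469146·(0.21251878 − 0.21415190·0.97715698) = 0.053669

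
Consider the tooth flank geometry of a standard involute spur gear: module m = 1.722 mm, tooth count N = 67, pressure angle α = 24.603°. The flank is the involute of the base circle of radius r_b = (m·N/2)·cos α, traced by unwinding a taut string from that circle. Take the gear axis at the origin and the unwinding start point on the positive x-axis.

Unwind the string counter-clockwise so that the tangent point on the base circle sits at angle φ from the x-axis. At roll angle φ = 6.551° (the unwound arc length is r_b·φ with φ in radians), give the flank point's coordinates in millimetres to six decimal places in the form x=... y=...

x=52.791561 y=0.026098

pitch radius r_p = m·N/2 = 1.722·67/2 = 57.687000
base radius r_b = r_p·cos α = 57.687000·cos 24.603° = 52.449846
roll angle φ = 6.551° = 0.11433652 rad
x = r_b·(cos φ + φ·sin φ) = 52.449846·(0.99347070 + 0.11433652·0.11408756) = 52.791561
y = r_b·(sin φ − φ·cos φ) = 52.449846·(0.11408756 − 0.11433652·0.99347070) = 0.026098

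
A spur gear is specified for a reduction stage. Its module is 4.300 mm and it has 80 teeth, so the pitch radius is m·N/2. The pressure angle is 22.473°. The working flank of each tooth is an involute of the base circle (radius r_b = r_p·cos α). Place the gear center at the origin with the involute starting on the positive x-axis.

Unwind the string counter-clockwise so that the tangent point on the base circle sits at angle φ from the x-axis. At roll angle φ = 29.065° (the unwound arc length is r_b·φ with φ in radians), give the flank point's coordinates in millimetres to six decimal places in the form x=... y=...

x=178.091379 y=6.739584

pitch radius r_p = m·N/2 = 4.300·80/2 = 172.000000
base radius r_b = r_p·cos α = 172.000000·cos 22.473° = 158.938280
roll angle φ = 29.065° = 0.50727995 rad
x = r_b·(cos φ + φ·sin φ) = 158.938280·(0.87406915 + 0.50727995·0.48580153) = 178.091379
y = r_b·(sin φ − φ·cos φ) = 158.938280·(0.48580153 − 0.50727995·0.87406915) = 6.739584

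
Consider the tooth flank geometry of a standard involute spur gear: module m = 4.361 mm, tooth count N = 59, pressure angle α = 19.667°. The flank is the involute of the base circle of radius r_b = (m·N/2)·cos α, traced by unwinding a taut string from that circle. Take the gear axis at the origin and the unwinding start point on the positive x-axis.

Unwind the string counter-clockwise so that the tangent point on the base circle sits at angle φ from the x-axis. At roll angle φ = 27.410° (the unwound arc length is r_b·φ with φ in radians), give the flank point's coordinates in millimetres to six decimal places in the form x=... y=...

pitch radius r_p = m·N/2 = 4.361·59/2 = 128.649500
base radius r_b = r_p·cos α = 128.649500·cos 19.667° = 121.144672
roll angle φ = 27.410° = 0.47839475 rad
x = r_b·(cos φ + φ·sin φ) = 121.144672·(0.88773505 + 0.47839475·0.46035473) = 134.224219
y = r_b·(sin φ − φ·cos φ) = 121.144672·(0.46035473 − 0.47839475·0.88773505) = 4.320860

x=134.224219 y=4.320860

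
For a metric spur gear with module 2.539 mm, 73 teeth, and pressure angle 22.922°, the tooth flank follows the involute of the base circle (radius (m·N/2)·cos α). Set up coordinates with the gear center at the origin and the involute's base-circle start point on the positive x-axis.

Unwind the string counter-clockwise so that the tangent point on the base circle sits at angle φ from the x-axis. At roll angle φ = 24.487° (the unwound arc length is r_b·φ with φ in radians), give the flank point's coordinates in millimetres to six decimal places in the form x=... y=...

pitch radius r_p = m·N/2 = 2.539·73/2 = 92.673500
base radius r_b = r_p·cos α = 92.673500·cos 22.922° = 85.355623
roll angle φ = 24.487° = 0.42737877 rad
x = r_b·(cos φ + φ·sin φ) = 85.355623·(0.91005534 + 0.42737877·0.41448677) = 92.798478
y = r_b·(sin φ − φ·cos φ) = 85.355623·(0.41448677 − 0.42737877·0.91005534) = 2.180702

x=92.798478 y=2.180702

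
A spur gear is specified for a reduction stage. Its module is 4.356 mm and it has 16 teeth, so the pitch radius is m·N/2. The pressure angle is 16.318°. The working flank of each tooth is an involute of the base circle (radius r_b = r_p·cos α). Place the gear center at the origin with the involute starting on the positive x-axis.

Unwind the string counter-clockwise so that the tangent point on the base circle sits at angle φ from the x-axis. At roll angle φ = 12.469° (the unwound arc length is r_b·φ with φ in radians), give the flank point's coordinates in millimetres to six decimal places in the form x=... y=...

x=34.226839 y=0.114359

pitch radius r_p = m·N/2 = 4.356·16/2 = 34.848000
base radius r_b = r_p·cos α = 34.848000·cos 16.318° = 33.444220
roll angle φ = 12.469° = 0.21762510 rad
x = r_b·(cos φ + φ·sin φ) = 33.444220·(0.97641297 + 0.21762510·0.21591136) = 34.226839
y = r_b·(sin φ − φ·cos φ) = 33.444220·(0.21591136 − 0.21762510·0.97641297) = 0.114359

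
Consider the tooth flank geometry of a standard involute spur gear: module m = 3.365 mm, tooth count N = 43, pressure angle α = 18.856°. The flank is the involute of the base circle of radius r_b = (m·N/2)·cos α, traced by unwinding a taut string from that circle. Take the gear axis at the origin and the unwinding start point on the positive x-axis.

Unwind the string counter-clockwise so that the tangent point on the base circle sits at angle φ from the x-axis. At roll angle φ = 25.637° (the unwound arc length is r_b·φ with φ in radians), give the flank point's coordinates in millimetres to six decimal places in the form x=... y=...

x=74.979365 y=2.003827

pitch radius r_p = m·N/2 = 3.365·43/2 = 72.347500
base radius r_b = r_p·cos α = 72.347500·cos 18.856° = 68.464887
roll angle φ = 25.637° = 0.44745006 rad
x = r_b·(cos φ + φ·sin φ) = 68.464887·(0.90155331 + 0.44745006·0.43266804) = 74.979365
y = r_b·(sin φ − φ·cos φ) = 68.464887·(0.43266804 − 0.44745006·0.90155331) = 2.003827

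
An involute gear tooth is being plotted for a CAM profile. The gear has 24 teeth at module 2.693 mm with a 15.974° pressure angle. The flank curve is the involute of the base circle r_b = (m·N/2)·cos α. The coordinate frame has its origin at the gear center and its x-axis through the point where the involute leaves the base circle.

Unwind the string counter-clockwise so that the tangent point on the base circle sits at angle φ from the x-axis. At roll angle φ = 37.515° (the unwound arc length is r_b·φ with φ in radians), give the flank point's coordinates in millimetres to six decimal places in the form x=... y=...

x=37.030860 y=2.784244

pitch radius r_p = m·N/2 = 2.693·24/2 = 32.316000
base radius r_b = r_p·cos α = 32.316000·cos 15.974° = 31.068172
roll angle φ = 37.515° = 0.65476027 rad
x = r_b·(cos φ + φ·sin φ) = 31.068172·(0.79319394 + 0.65476027·0.60896911) = 37.030860
y = r_b·(sin φ − φ·cos φ) = 31.068172·(0.60896911 − 0.65476027·0.79319394) = 2.784244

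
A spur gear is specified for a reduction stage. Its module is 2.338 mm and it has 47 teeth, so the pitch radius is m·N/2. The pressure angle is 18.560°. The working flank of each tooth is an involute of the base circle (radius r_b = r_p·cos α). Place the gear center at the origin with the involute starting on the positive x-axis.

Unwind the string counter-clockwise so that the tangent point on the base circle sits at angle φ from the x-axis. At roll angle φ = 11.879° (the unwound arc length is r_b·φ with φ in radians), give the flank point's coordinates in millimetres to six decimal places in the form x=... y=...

pitch radius r_p = m·N/2 = 2.338·47/2 = 54.943000
base radius r_b = r_p·cos α = 54.943000·cos 18.560° = 52.085462
roll angle φ = 11.879° = 0.20732766 rad
x = r_b·(cos φ + φ·sin φ) = 52.085462·(0.97858450 + 0.20732766·0.20584553) = 53.192901
y = r_b·(sin φ − φ·cos φ) = 52.085462·(0.20584553 − 0.20732766·0.97858450) = 0.154063

x=53.192901 y=0.154063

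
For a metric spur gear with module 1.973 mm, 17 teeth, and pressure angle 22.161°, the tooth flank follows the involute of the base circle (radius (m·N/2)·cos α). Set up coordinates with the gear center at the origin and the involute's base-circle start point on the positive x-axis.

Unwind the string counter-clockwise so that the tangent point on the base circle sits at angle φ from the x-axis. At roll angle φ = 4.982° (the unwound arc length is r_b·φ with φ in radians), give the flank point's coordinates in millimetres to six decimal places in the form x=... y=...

pitch radius r_p = m·N/2 = 1.973·17/2 = 16.770500
base radius r_b = r_p·cos α = 16.770500·cos 22.161° = 15.531622
roll angle φ = 4.982° = 0.08695230 rad
x = r_b·(cos φ + φ·sin φ) = 15.531622·(0.99622203 + 0.08695230·0.08684277) = 15.590226
y = r_b·(sin φ − φ·cos φ) = 15.531622·(0.08684277 − 0.08695230·0.99622203) = 0.003401

x=15.590226 y=0.003401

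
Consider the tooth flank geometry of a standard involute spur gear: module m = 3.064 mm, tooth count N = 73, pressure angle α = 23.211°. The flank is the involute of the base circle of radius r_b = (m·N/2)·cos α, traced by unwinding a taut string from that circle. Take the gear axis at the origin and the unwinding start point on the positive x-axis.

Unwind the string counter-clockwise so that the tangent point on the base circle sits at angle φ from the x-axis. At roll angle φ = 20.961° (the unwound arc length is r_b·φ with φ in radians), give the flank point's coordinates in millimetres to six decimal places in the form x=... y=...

pitch radius r_p = m·N/2 = 3.064·73/2 = 111.836000
base radius r_b = r_p·cos α = 111.836000·cos 23.211° = 102.783960
roll angle φ = 20.961° = 0.36583846 rad
x = r_b·(cos φ + φ·sin φ) = 102.783960·(0.93382414 + 0.36583846·0.35773240) = 109.433713
y = r_b·(sin φ − φ·cos φ) = 102.783960·(0.35773240 − 0.36583846·0.93382414) = 1.655193

x=109.433713 y=1.655193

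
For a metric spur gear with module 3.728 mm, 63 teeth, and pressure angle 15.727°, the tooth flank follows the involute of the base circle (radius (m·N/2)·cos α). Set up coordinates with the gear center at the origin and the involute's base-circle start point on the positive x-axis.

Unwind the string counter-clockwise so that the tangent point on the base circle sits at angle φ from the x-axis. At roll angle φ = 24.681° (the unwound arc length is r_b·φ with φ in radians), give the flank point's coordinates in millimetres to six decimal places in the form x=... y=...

pitch radius r_p = m·N/2 = 3.728·63/2 = 117.432000
base radius r_b = r_p·cos α = 117.432000·cos 15.727° = 113.035830
roll angle φ = 24.681° = 0.43076471 rad
x = r_b·(cos φ + φ·sin φ) = 113.035830·(0.90864670 + 0.43076471·0.41756578) = 123.041683
y = r_b·(sin φ − φ·cos φ) = 113.035830·(0.41756578 − 0.43076471·0.90864670) = 2.956208

x=123.041683 y=2.956208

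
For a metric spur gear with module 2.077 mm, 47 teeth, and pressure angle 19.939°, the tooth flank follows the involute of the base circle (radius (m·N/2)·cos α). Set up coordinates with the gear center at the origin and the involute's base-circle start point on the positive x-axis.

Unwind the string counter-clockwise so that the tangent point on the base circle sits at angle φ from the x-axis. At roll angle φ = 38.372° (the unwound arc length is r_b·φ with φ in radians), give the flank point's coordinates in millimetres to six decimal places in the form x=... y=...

pitch radius r_p = m·N/2 = 2.077·47/2 = 48.809500
base radius r_b = r_p·cos α = 48.809500·cos 19.939° = 45.883674
roll angle φ = 38.372° = 0.66971774 rad
x = r_b·(cos φ + φ·sin φ) = 45.883674·(0.78399691 + 0.66971774·0.62076472) = 55.048207
y = r_b·(sin φ − φ·cos φ) = 45.883674·(0.62076472 − 0.66971774·0.78399691) = 4.391438

x=55.048207 y=4.391438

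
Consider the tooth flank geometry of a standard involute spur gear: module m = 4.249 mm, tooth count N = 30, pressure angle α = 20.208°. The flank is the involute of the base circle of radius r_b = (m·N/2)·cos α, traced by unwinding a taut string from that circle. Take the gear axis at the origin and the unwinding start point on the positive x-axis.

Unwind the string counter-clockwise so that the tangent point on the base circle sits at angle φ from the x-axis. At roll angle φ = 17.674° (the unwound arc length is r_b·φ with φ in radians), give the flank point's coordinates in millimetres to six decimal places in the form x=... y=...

pitch radius r_p = m·N/2 = 4.249·30/2 = 63.735000
base radius r_b = r_p·cos α = 63.735000·cos 20.208° = 59.811779
roll angle φ = 17.674° = 0.30846949 rad
x = r_b·(cos φ + φ·sin φ) = 59.811779·(0.95279935 + 0.30846949·0.30360073) = 62.590091
y = r_b·(sin φ − φ·cos φ) = 59.811779·(0.30360073 − 0.30846949·0.95279935) = 0.579648

x=62.590091 y=0.579648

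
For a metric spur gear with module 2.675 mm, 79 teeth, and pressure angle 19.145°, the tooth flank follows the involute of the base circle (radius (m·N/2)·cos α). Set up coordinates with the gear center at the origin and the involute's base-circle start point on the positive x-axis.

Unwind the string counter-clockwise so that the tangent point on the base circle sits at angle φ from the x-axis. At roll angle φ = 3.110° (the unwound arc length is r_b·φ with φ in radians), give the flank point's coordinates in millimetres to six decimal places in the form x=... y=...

pitch radius r_p = m·N/2 = 2.675·79/2 = 105.662500
base radius r_b = r_p·cos α = 105.662500·cos 19.145° = 99.818479
roll angle φ = 3.110° = 0.05427974 rad
x = r_b·(cos φ + φ·sin φ) = 99.818479·(0.99852722 + 0.05427974·0.05425309) = 99.965418
y = r_b·(sin φ − φ·cos φ) = 99.818479·(0.05425309 − 0.05427974·0.99852722) = 0.005320

x=99.965418 y=0.005320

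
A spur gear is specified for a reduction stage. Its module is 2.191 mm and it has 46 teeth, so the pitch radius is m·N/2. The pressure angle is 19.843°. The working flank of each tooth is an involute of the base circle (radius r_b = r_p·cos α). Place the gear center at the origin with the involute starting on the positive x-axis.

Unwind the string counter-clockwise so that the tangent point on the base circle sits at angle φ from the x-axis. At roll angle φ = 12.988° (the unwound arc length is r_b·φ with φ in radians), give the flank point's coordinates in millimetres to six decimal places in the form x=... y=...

x=48.603238 y=0.183101

pitch radius r_p = m·N/2 = 2.191·46/2 = 50.393000
base radius r_b = r_p·cos α = 50.393000·cos 19.843° = 47.400980
roll angle φ = 12.988° = 0.22668336 rad
x = r_b·(cos φ + φ·sin φ) = 47.400980·(0.97441716 + 0.22668336·0.22474698) = 48.603238
y = r_b·(sin φ − φ·cos φ) = 47.400980·(0.22474698 − 0.22668336·0.97441716) = 0.183101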